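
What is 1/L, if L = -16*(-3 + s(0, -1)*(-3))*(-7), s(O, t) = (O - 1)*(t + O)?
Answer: -1/672 ≈ -0.0014881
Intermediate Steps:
s(O, t) = (-1 + O)*(O + t)
L = -672 (L = -16*(-3 + (0² - 1*0 - 1*(-1) + 0*(-1))*(-3))*(-7) = -16*(-3 + (0 + 0 + 1 + 0)*(-3))*(-7) = -16*(-3 + 1*(-3))*(-7) = -16*(-3 - 3)*(-7) = -16*(-6)*(-7) = 96*(-7) = -672)
1/L = 1/(-672) = -1/672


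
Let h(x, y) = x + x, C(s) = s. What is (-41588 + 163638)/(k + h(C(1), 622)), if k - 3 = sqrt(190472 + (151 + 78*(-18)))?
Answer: -305125/94597 + 61025*sqrt(189219)/94597 ≈ 277.39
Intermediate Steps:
h(x, y) = 2*x
k = 3 + sqrt(189219) (k = 3 + sqrt(190472 + (151 + 78*(-18))) = 3 + sqrt(190472 + (151 - 1404)) = 3 + sqrt(190472 - 1253) = 3 + sqrt(189219) ≈ 437.99)
(-41588 + 163638)/(k + h(C(1), 622)) = (-41588 + 163638)/((3 + sqrt(189219)) + 2*1) = 122050/((3 + sqrt(189219)) + 2) = 122050/(5 + sqrt(189219))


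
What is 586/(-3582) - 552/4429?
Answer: -2286329/7932339 ≈ -0.28823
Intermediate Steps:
586/(-3582) - 552/4429 = 586*(-1/3582) - 552*1/4429 = -293/1791 - 552/4429 = -2286329/7932339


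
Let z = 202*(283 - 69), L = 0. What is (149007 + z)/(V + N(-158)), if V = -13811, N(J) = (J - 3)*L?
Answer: -192235/13811 ≈ -13.919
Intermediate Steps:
N(J) = 0 (N(J) = (J - 3)*0 = (-3 + J)*0 = 0)
z = 43228 (z = 202*214 = 43228)
(149007 + z)/(V + N(-158)) = (149007 + 43228)/(-13811 + 0) = 192235/(-13811) = 192235*(-1/13811) = -192235/13811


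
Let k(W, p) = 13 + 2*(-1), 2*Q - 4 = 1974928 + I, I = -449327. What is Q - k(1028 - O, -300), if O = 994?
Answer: 1525583/2 ≈ 7.6279e+5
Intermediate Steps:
Q = 1525605/2 (Q = 2 + (1974928 - 449327)/2 = 2 + (½)*1525601 = 2 + 1525601/2 = 1525605/2 ≈ 7.6280e+5)
k(W, p) = 11 (k(W, p) = 13 - 2 = 11)
Q - k(1028 - O, -300) = 1525605/2 - 1*11 = 1525605/2 - 11 = 1525583/2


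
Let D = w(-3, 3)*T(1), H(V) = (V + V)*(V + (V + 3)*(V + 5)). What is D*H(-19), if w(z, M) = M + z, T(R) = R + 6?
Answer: 0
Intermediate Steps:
T(R) = 6 + R
H(V) = 2*V*(V + (3 + V)*(5 + V)) (H(V) = (2*V)*(V + (3 + V)*(5 + V)) = 2*V*(V + (3 + V)*(5 + V)))
D = 0 (D = (3 - 3)*(6 + 1) = 0*7 = 0)
D*H(-19) = 0*(2*(-19)*(15 + (-19)**2 + 9*(-19))) = 0*(2*(-19)*(15 + 361 - 171)) = 0*(2*(-19)*205) = 0*(-7790) = 0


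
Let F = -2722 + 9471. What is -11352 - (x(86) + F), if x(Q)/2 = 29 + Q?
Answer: -18331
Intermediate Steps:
F = 6749
x(Q) = 58 + 2*Q (x(Q) = 2*(29 + Q) = 58 + 2*Q)
-11352 - (x(86) + F) = -11352 - ((58 + 2*86) + 6749) = -11352 - ((58 + 172) + 6749) = -11352 - (230 + 6749) = -11352 - 1*6979 = -11352 - 6979 = -18331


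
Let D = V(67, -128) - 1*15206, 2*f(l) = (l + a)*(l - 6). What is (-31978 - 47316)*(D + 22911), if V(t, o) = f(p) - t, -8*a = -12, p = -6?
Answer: -607788510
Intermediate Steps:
a = 3/2 (a = -⅛*(-12) = 3/2 ≈ 1.5000)
f(l) = (-6 + l)*(3/2 + l)/2 (f(l) = ((l + 3/2)*(l - 6))/2 = ((3/2 + l)*(-6 + l))/2 = ((-6 + l)*(3/2 + l))/2 = (-6 + l)*(3/2 + l)/2)
V(t, o) = 27 - t (V(t, o) = (-9/2 + (½)*(-6)² - 9/4*(-6)) - t = (-9/2 + (½)*36 + 27/2) - t = (-9/2 + 18 + 27/2) - t = 27 - t)
D = -15246 (D = (27 - 1*67) - 1*15206 = (27 - 67) - 15206 = -40 - 15206 = -15246)
(-31978 - 47316)*(D + 22911) = (-31978 - 47316)*(-15246 + 22911) = -79294*7665 = -607788510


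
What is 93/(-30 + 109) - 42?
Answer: -3225/79 ≈ -40.823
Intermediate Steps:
93/(-30 + 109) - 42 = 93/79 - 42 = -3225/79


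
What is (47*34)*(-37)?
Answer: -59126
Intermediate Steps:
(47*34)*(-37) = 1598*(-37) = -59126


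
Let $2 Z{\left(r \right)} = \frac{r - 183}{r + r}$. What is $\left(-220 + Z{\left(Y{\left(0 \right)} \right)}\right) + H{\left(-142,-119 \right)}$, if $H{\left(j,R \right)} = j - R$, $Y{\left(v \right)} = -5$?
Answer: $- \frac{1168}{5} \approx -233.6$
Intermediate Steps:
$Z{\left(r \right)} = \frac{-183 + r}{4 r}$ ($Z{\left(r \right)} = \frac{\left(r - 183\right) \frac{1}{r + r}}{2} = \frac{\left(-183 + r\right) \frac{1}{2 r}}{2} = \frac{\frac{1}{2} \frac{1}{r} \left(-183 + r\right)}{2} = \frac{-183 + r}{4 r}$)
$\left(-220 + Z{\left(Y{\left(0 \right)} \right)}\right) + H{\left(-142,-119 \right)} = \left(-220 + \frac{-183 - 5}{4 \left(-5\right)}\right) - 23 = \left(-220 + \frac{1}{4} \left(- \frac{1}{5}\right) \left(-188\right)\right) + \left(-142 + 119\right) = \left(-220 + \frac{47}{5}\right) - 23 = - \frac{1053}{5} - 23 = - \frac{1168}{5}$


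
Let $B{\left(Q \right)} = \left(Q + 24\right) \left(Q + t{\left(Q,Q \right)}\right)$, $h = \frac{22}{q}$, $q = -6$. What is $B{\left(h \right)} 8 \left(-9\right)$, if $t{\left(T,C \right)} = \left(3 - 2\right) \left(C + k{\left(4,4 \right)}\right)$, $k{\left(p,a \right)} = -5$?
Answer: $18056$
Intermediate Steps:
$h = - \frac{11}{3}$ ($h = \frac{22}{-6} = 22 \left(- \frac{1}{6}\right) = - \frac{11}{3} \approx -3.6667$)
$t{\left(T,C \right)} = -5 + C$ ($t{\left(T,C \right)} = \left(3 - 2\right) \left(C - 5\right) = 1 \left(-5 + C\right) = -5 + C$)
$B{\left(Q \right)} = \left(-5 + 2 Q\right) \left(24 + Q\right)$ ($B{\left(Q \right)} = \left(Q + 24\right) \left(Q + \left(-5 + Q\right)\right) = \left(24 + Q\right) \left(-5 + 2 Q\right) = \left(-5 + 2 Q\right) \left(24 + Q\right)$)
$B{\left(h \right)} 8 \left(-9\right) = \left(-120 + 2 \left(- \frac{11}{3}\right)^{2} + 43 \left(- \frac{11}{3}\right)\right) 8 \left(-9\right) = \left(-120 + 2 \cdot \frac{121}{9} - \frac{473}{3}\right) \left(-72\right) = \left(-120 + \frac{242}{9} - \frac{473}{3}\right) \left(-72\right) = \left(- \frac{2257}{9}\right) \left(-72\right) = 18056$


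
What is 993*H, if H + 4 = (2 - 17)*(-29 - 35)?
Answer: 949308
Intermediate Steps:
H = 956 (H = -4 + (2 - 17)*(-29 - 35) = -4 - 15*(-64) = -4 + 960 = 956)
993*H = 993*956 = 949308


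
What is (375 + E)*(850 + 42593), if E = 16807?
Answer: 746437626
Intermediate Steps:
(375 + E)*(850 + 42593) = (375 + 16807)*(850 + 42593) = 17182*43443 = 746437626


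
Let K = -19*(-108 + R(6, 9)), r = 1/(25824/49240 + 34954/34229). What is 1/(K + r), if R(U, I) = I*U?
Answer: 325633082/334310221627 ≈ 0.00097404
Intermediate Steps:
r = 210679495/325633082 (r = 1/(25824*(1/49240) + 34954*(1/34229)) = 1/(3228/6155 + 34954/34229) = 1/(325633082/210679495) = 210679495/325633082 ≈ 0.64698)
K = 1026 (K = -19*(-108 + 9*6) = -19*(-108 + 54) = -19*(-54) = 1026)
1/(K + r) = 1/(1026 + 210679495/325633082) = 1/(334310221627/325633082) = 325633082/334310221627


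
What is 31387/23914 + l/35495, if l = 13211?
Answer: 1430009419/848827430 ≈ 1.6847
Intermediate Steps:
31387/23914 + l/35495 = 31387/23914 + 13211/35495 = 1430009419/848827430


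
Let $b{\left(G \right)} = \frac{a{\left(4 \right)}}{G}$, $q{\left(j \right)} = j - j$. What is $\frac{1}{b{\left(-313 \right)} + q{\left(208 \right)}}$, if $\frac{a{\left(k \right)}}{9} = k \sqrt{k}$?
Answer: $- \frac{313}{72} \approx -4.3472$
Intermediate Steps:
$a{\left(k \right)} = 9 k^{\frac{3}{2}}$ ($a{\left(k \right)} = 9 k \sqrt{k} = 9 k^{\frac{3}{2}}$)
$q{\left(j \right)} = 0$
$b{\left(G \right)} = \frac{72}{G}$ ($b{\left(G \right)} = \frac{9 \cdot 4^{\frac{3}{2}}}{G} = \frac{9 \cdot 8}{G} = \frac{72}{G}$)
$\frac{1}{b{\left(-313 \right)} + q{\left(208 \right)}} = \frac{1}{\frac{72}{-313} + 0} = \frac{1}{72 \left(- \frac{1}{313}\right) + 0} = \frac{1}{- \frac{72}{313} + 0} = \frac{1}{- \frac{72}{313}} = - \frac{313}{72}$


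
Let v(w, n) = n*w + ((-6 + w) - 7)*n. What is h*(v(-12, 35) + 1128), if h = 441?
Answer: -73647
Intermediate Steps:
v(w, n) = n*w + n*(-13 + w) (v(w, n) = n*w + (-13 + w)*n = n*w + n*(-13 + w))
h*(v(-12, 35) + 1128) = 441*(35*(-13 + 2*(-12)) + 1128) = 441*(35*(-13 - 24) + 1128) = 441*(35*(-37) + 1128) = 441*(-1295 + 1128) = 441*(-167) = -73647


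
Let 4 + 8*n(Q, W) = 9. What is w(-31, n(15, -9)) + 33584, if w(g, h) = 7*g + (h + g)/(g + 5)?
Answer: 6940579/208 ≈ 33368.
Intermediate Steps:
n(Q, W) = 5/8 (n(Q, W) = -½ + (⅛)*9 = -½ + 9/8 = 5/8)
w(g, h) = 7*g + (g + h)/(5 + g)
w(-31, n(15, -9)) + 33584 = (5/8 + 7*(-31)² + 36*(-31))/(5 - 31) + 33584 = (5/8 + 7*961 - 1116)/(-26) + 33584 = -(5/8 + 6727 - 1116)/26 + 33584 = -1/26*44893/8 + 33584 = -44893/208 + 33584 = 6940579/208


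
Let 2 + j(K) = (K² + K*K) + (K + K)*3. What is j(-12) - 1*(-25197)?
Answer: 25411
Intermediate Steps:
j(K) = -2 + 2*K² + 6*K (j(K) = -2 + ((K² + K*K) + (K + K)*3) = -2 + ((K² + K²) + (2*K)*3) = -2 + (2*K² + 6*K) = -2 + 2*K² + 6*K)
j(-12) - 1*(-25197) = (-2 + 2*(-12)² + 6*(-12)) - 1*(-25197) = (-2 + 2*144 - 72) + 25197 = (-2 + 288 - 72) + 25197 = 214 + 25197 = 25411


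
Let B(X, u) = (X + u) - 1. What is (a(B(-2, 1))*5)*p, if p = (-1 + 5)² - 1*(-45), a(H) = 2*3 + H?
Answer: 1220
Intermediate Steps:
B(X, u) = -1 + X + u
a(H) = 6 + H
p = 61 (p = 4² + 45 = 16 + 45 = 61)
(a(B(-2, 1))*5)*p = ((6 + (-1 - 2 + 1))*5)*61 = ((6 - 2)*5)*61 = (4*5)*61 = 20*61 = 1220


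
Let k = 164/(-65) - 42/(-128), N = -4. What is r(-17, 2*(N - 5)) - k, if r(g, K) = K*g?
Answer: 1282091/4160 ≈ 308.19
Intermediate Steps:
k = -9131/4160 (k = 164*(-1/65) - 42*(-1/128) = -164/65 + 21/64 = -9131/4160 ≈ -2.1950)
r(-17, 2*(N - 5)) - k = (2*(-4 - 5))*(-17) - 1*(-9131/4160) = (2*(-9))*(-17) + 9131/4160 = -18*(-17) + 9131/4160 = 306 + 9131/4160 = 1282091/4160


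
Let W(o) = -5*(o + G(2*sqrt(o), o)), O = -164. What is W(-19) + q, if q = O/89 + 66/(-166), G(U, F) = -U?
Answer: 685216/7387 + 10*I*sqrt(19) ≈ 92.76 + 43.589*I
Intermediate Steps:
W(o) = -5*o + 10*sqrt(o) (W(o) = -5*(o - 2*sqrt(o)) = -5*o + 10*sqrt(o))
q = -16549/7387 (q = -164/89 + 66/(-166) = -164*1/89 + 66*(-1/166) = -164/89 - 33/83 = -16549/7387 ≈ -2.2403)
W(-19) + q = (-5*(-19) + 10*sqrt(-19)) - 16549/7387 = (95 + 10*(I*sqrt(19))) - 16549/7387 = (95 + 10*I*sqrt(19)) - 16549/7387 = 685216/7387 + 10*I*sqrt(19)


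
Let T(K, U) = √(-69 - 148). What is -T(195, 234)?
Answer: -I*√217 ≈ -14.731*I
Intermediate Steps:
T(K, U) = I*√217 (T(K, U) = √(-217) = I*√217)
-T(195, 234) = -I*√217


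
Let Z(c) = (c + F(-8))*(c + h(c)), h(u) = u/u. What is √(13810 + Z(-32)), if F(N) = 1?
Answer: √14771 ≈ 121.54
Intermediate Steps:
h(u) = 1
Z(c) = (1 + c)² (Z(c) = (c + 1)*(c + 1) = (1 + c)*(1 + c) = (1 + c)²)
√(13810 + Z(-32)) = √(13810 + (1 + (-32)² + 2*(-32))) = √(13810 + (1 + 1024 - 64)) = √(13810 + 961) = √14771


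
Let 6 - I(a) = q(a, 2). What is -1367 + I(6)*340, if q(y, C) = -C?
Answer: 1353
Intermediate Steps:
I(a) = 8 (I(a) = 6 - (-1)*2 = 6 - 1*(-2) = 6 + 2 = 8)
-1367 + I(6)*340 = -1367 + 8*340 = -1367 + 2720 = 1353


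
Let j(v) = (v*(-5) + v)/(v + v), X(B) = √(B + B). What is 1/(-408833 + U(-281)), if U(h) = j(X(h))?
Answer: -1/408835 ≈ -2.4460e-6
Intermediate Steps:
X(B) = √2*√B (X(B) = √(2*B) = √2*√B)
j(v) = -2 (j(v) = (-5*v + v)/((2*v)) = (-4*v)*(1/(2*v)) = -2)
U(h) = -2
1/(-408833 + U(-281)) = 1/(-408833 - 2) = 1/(-408835) = -1/408835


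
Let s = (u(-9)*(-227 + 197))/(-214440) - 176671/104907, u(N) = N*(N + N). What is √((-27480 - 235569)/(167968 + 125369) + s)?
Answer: I*√10031885650022250146/1980285494 ≈ 1.5994*I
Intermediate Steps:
u(N) = 2*N² (u(N) = N*(2*N) = 2*N²)
s = -56629517/34085238 (s = ((2*(-9)²)*(-227 + 197))/(-214440) - 176671/104907 = ((2*81)*(-30))*(-1/214440) - 176671*1/104907 = (162*(-30))*(-1/214440) - 16061/9537 = -4860*(-1/214440) - 16061/9537 = 81/3574 - 16061/9537 = -56629517/34085238 ≈ -1.6614)
√((-27480 - 235569)/(167968 + 125369) + s) = √((-27480 - 235569)/(167968 + 125369) - 56629517/34085238) = √(-263049/293337 - 56629517/34085238) = √(-263049*1/293337 - 56629517/34085238) = √(-87683/97779 - 56629517/34085238) = √(-86119934003/33664853398) = I*√10031885650022250146/1980285494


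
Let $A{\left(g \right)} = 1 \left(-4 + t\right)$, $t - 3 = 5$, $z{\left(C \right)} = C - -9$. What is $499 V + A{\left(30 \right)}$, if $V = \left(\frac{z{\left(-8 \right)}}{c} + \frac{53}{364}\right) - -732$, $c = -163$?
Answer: $\frac{21676447529}{59332} \approx 3.6534 \cdot 10^{5}$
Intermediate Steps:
$z{\left(C \right)} = 9 + C$ ($z{\left(C \right)} = C + 9 = 9 + C$)
$t = 8$ ($t = 3 + 5 = 8$)
$A{\left(g \right)} = 4$ ($A{\left(g \right)} = 1 \left(-4 + 8\right) = 1 \cdot 4 = 4$)
$V = \frac{43439299}{59332}$ ($V = \left(\frac{9 - 8}{-163} + \frac{53}{364}\right) - -732 = \left(1 \left(- \frac{1}{163}\right) + 53 \cdot \frac{1}{364}\right) + 732 = \left(- \frac{1}{163} + \frac{53}{364}\right) + 732 = \frac{8275}{59332} + 732 = \frac{43439299}{59332} \approx 732.14$)
$499 V + A{\left(30 \right)} = 499 \cdot \frac{43439299}{59332} + 4 = \frac{21676210201}{59332} + 4 = \frac{21676447529}{59332}$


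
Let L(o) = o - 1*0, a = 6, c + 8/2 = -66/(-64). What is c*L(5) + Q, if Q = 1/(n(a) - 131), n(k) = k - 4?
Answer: -61307/4128 ≈ -14.852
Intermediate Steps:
c = -95/32 (c = -4 - 66/(-64) = -4 - 66*(-1/64) = -4 + 33/32 = -95/32 ≈ -2.9688)
L(o) = o (L(o) = o + 0 = o)
n(k) = -4 + k
Q = -1/129 (Q = 1/((-4 + 6) - 131) = 1/(2 - 131) = 1/(-129) = -1/129 ≈ -0.0077519)
c*L(5) + Q = -95/32*5 - 1/129 = -475/32 - 1/129 = -61307/4128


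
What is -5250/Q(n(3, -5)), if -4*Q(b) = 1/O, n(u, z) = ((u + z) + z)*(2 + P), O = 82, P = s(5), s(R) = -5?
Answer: 1722000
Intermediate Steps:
P = -5
n(u, z) = -6*z - 3*u (n(u, z) = ((u + z) + z)*(2 - 5) = (u + 2*z)*(-3) = -6*z - 3*u)
Q(b) = -1/328 (Q(b) = -¼/82 = -¼*1/82 = -1/328)
-5250/Q(n(3, -5)) = -5250/(-1/328) = -5250*(-328) = 1722000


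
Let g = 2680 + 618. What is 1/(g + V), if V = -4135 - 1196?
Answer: -1/2033 ≈ -0.00049188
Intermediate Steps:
V = -5331
g = 3298
1/(g + V) = 1/(3298 - 5331) = 1/(-2033) = -1/2033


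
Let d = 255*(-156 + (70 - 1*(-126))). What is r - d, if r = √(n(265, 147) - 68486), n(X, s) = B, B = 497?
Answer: -10200 + I*√67989 ≈ -10200.0 + 260.75*I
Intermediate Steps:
n(X, s) = 497
d = 10200 (d = 255*(-156 + (70 + 126)) = 255*(-156 + 196) = 255*40 = 10200)
r = I*√67989 (r = √(497 - 68486) = √(-67989) = I*√67989 ≈ 260.75*I)
r - d = I*√67989 - 1*10200 = I*√67989 - 10200 = -10200 + I*√67989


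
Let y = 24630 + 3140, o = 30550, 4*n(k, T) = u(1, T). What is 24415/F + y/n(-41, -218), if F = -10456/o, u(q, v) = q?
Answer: 207787115/5228 ≈ 39745.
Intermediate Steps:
n(k, T) = ¼ (n(k, T) = (¼)*1 = ¼)
F = -5228/15275 (F = -10456/30550 = -10456*1/30550 = -5228/15275 ≈ -0.34226)
y = 27770
24415/F + y/n(-41, -218) = 24415/(-5228/15275) + 27770/(¼) = 24415*(-15275/5228) + 27770*4 = -372939125/5228 + 111080 = 207787115/5228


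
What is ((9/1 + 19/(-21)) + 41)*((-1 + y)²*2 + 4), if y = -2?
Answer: 22682/21 ≈ 1080.1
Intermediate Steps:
((9/1 + 19/(-21)) + 41)*((-1 + y)²*2 + 4) = ((9/1 + 19/(-21)) + 41)*((-1 - 2)²*2 + 4) = ((9*1 + 19*(-1/21)) + 41)*((-3)²*2 + 4) = ((9 - 19/21) + 41)*(9*2 + 4) = (170/21 + 41)*(18 + 4) = (1031/21)*22 = 22682/21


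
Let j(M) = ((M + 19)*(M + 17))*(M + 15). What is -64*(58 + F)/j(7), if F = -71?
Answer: 2/33 ≈ 0.060606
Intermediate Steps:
j(M) = (15 + M)*(17 + M)*(19 + M) (j(M) = ((19 + M)*(17 + M))*(15 + M) = ((17 + M)*(19 + M))*(15 + M) = (15 + M)*(17 + M)*(19 + M))
-64*(58 + F)/j(7) = -64*(58 - 71)/(4845 + 7**3 + 51*7**2 + 863*7) = -(-832)/(4845 + 343 + 51*49 + 6041) = -(-832)/(4845 + 343 + 2499 + 6041) = -(-832)/13728 = -64*(-1/1056) = 2/33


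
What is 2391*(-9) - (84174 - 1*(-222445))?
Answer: -328138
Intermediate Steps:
2391*(-9) - (84174 - 1*(-222445)) = -21519 - (84174 + 222445) = -21519 - 1*306619 = -21519 - 306619 = -328138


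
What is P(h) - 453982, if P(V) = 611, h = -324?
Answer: -453371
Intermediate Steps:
P(h) - 453982 = 611 - 453982 = -453371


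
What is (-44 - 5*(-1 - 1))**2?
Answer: 1156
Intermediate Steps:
(-44 - 5*(-1 - 1))**2 = (-44 - 5*(-2))**2 = (-44 + 10)**2 = (-34)**2 = 1156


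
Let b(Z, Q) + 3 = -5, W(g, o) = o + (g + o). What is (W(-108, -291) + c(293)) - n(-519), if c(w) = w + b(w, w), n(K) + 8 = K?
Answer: 122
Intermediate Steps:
n(K) = -8 + K
W(g, o) = g + 2*o
b(Z, Q) = -8 (b(Z, Q) = -3 - 5 = -8)
c(w) = -8 + w (c(w) = w - 8 = -8 + w)
(W(-108, -291) + c(293)) - n(-519) = ((-108 + 2*(-291)) + (-8 + 293)) - (-8 - 519) = ((-108 - 582) + 285) - 1*(-527) = (-690 + 285) + 527 = -405 + 527 = 122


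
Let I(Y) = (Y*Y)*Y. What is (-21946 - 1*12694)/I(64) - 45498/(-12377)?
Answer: 718643027/202784768 ≈ 3.5439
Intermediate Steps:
I(Y) = Y³ (I(Y) = Y²*Y = Y³)
(-21946 - 1*12694)/I(64) - 45498/(-12377) = (-21946 - 1*12694)/(64³) - 45498/(-12377) = (-21946 - 12694)/262144 - 45498*(-1/12377) = -34640*1/262144 + 45498/12377 = -2165/16384 + 45498/12377 = 718643027/202784768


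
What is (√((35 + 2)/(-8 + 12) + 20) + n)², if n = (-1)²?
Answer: 121/4 + 3*√13 ≈ 41.067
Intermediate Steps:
n = 1
(√((35 + 2)/(-8 + 12) + 20) + n)² = (√((35 + 2)/(-8 + 12) + 20) + 1)² = (√(37/4 + 20) + 1)² = (√(117/4) + 1)² = (3*√13/2 + 1)² = (1 + 3*√13/2)²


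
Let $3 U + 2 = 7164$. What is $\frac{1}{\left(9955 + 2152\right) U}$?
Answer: $\frac{3}{86710334} \approx 3.4598 \cdot 10^{-8}$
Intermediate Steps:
$U = \frac{7162}{3}$ ($U = - \frac{2}{3} + \frac{1}{3} \cdot 7164 = - \frac{2}{3} + 2388 = \frac{7162}{3} \approx 2387.3$)
$\frac{1}{\left(9955 + 2152\right) U} = \frac{1}{\left(9955 + 2152\right) \frac{7162}{3}} = \frac{1}{12107} \cdot \frac{3}{7162} = \frac{3}{86710334}$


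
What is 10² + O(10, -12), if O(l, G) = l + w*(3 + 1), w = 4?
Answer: 126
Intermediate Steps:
O(l, G) = 16 + l (O(l, G) = l + 4*(3 + 1) = l + 4*4 = l + 16 = 16 + l)
10² + O(10, -12) = 10² + (16 + 10) = 100 + 26 = 126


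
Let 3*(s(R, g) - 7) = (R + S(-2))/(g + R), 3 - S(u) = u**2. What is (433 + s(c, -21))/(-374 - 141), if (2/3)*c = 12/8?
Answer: -19799/23175 ≈ -0.85433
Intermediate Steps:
c = 9/4 (c = 3*(12/8)/2 = 3*(12*(1/8))/2 = (3/2)*(3/2) = 9/4 ≈ 2.2500)
S(u) = 3 - u**2
s(R, g) = 7 + (-1 + R)/(3*(R + g)) (s(R, g) = 7 + ((R + (3 - 1*(-2)**2))/(g + R))/3 = 7 + ((R + (3 - 1*4))/(R + g))/3 = 7 + ((R + (3 - 4))/(R + g))/3 = 7 + ((R - 1)/(R + g))/3 = 7 + ((-1 + R)/(R + g))/3 = 7 + (-1 + R)/(3*(R + g)))
(433 + s(c, -21))/(-374 - 141) = (433 + (-1 + 21*(-21) + 22*(9/4))/(3*(9/4 - 21)))/(-374 - 141) = (433 + (-1 - 441 + 99/2)/(3*(-75/4)))/(-515) = (433 + (1/3)*(-4/75)*(-785/2))*(-1/515) = (433 + 314/45)*(-1/515) = (19799/45)*(-1/515) = -19799/23175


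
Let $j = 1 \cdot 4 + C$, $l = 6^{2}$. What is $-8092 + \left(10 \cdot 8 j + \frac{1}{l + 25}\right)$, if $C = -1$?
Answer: $- \frac{478971}{61} \approx -7852.0$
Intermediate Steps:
$l = 36$
$j = 3$ ($j = 1 \cdot 4 - 1 = 4 - 1 = 3$)
$-8092 + \left(10 \cdot 8 j + \frac{1}{l + 25}\right) = -8092 + \left(10 \cdot 8 \cdot 3 + \frac{1}{36 + 25}\right) = -8092 + \left(80 \cdot 3 + \frac{1}{61}\right) = -8092 + \left(240 + \frac{1}{61}\right) = -8092 + \frac{14641}{61} = - \frac{478971}{61}$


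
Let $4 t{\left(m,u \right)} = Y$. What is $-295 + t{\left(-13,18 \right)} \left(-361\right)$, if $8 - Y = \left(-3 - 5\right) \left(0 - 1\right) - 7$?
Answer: $- \frac{3707}{4} \approx -926.75$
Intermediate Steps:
$Y = 7$ ($Y = 8 - \left(\left(-3 - 5\right) \left(0 - 1\right) - 7\right) = 8 - \left(\left(-8\right) \left(-1\right) - 7\right) = 8 - \left(8 - 7\right) = 8 - 1 = 7$)
$t{\left(m,u \right)} = \frac{7}{4}$ ($t{\left(m,u \right)} = \frac{1}{4} \cdot 7 = \frac{7}{4}$)
$-295 + t{\left(-13,18 \right)} \left(-361\right) = -295 + \frac{7}{4} \left(-361\right) = -295 - \frac{2527}{4} = - \frac{3707}{4}$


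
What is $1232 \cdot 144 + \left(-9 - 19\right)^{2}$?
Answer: $178192$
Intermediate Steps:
$1232 \cdot 144 + \left(-9 - 19\right)^{2} = 177408 + \left(-28\right)^{2} = 177408 + 784 = 178192$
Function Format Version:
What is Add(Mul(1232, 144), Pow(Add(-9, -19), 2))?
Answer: 178192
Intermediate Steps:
Add(Mul(1232, 144), Pow(Add(-9, -19), 2)) = Add(177408, Pow(-28, 2)) = Add(177408, 784) = 178192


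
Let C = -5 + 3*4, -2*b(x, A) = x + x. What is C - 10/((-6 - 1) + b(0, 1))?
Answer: 59/7 ≈ 8.4286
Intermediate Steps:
b(x, A) = -x (b(x, A) = -(x + x)/2 = -x)
C = 7 (C = -5 + 12 = 7)
C - 10/((-6 - 1) + b(0, 1)) = 7 - 10/((-6 - 1) - 1*0) = 7 - 10/(-7 + 0) = 7 - 10/(-7) = 7 - 10*(-1/7) = 7 + 10/7 = 59/7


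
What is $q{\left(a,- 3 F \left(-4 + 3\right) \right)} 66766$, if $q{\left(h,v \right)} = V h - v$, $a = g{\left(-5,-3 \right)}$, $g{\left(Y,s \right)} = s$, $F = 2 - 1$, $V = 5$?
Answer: $-1201788$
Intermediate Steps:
$F = 1$ ($F = 2 - 1 = 1$)
$a = -3$
$q{\left(h,v \right)} = - v + 5 h$ ($q{\left(h,v \right)} = 5 h - v = - v + 5 h$)
$q{\left(a,- 3 F \left(-4 + 3\right) \right)} 66766 = \left(- \left(-3\right) 1 \left(-4 + 3\right) + 5 \left(-3\right)\right) 66766 = \left(- \left(-3\right) 1 \left(-1\right) - 15\right) 66766 = \left(- \left(-3\right) \left(-1\right) - 15\right) 66766 = \left(\left(-1\right) 3 - 15\right) 66766 = \left(-3 - 15\right) 66766 = \left(-18\right) 66766 = -1201788$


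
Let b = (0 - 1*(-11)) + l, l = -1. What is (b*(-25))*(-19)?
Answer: 4750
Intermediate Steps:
b = 10 (b = (0 - 1*(-11)) - 1 = (0 + 11) - 1 = 11 - 1 = 10)
(b*(-25))*(-19) = (10*(-25))*(-19) = -250*(-19) = 4750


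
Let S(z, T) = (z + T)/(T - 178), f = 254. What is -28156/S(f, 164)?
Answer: 197092/209 ≈ 943.02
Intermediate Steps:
S(z, T) = (T + z)/(-178 + T)
-28156/S(f, 164) = -28156*(-178 + 164)/(164 + 254) = -28156/(418/(-14)) = -28156/((-1/14*418)) = -28156/(-209/7) = -28156*(-7/209) = 197092/209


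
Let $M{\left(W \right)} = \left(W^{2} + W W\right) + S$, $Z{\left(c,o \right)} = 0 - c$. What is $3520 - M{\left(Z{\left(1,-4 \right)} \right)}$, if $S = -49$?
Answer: $3567$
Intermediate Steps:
$Z{\left(c,o \right)} = - c$
$M{\left(W \right)} = -49 + 2 W^{2}$ ($M{\left(W \right)} = \left(W^{2} + W W\right) - 49 = \left(W^{2} + W^{2}\right) - 49 = 2 W^{2} - 49 = -49 + 2 W^{2}$)
$3520 - M{\left(Z{\left(1,-4 \right)} \right)} = 3520 - \left(-49 + 2 \left(\left(-1\right) 1\right)^{2}\right) = 3520 - \left(-49 + 2 \left(-1\right)^{2}\right) = 3520 - \left(-49 + 2 \cdot 1\right) = 3520 - \left(-49 + 2\right) = 3520 - -47 = 3520 + 47 = 3567$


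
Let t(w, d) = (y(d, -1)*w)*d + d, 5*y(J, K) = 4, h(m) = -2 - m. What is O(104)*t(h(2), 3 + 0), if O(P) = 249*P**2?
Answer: -88875072/5 ≈ -1.7775e+7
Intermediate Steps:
y(J, K) = 4/5 (y(J, K) = (1/5)*4 = 4/5)
t(w, d) = d + 4*d*w/5 (t(w, d) = (4*w/5)*d + d = 4*d*w/5 + d = d + 4*d*w/5)
O(104)*t(h(2), 3 + 0) = (249*104**2)*((3 + 0)*(5 + 4*(-2 - 1*2))/5) = (249*10816)*((1/5)*3*(5 + 4*(-2 - 2))) = 2693184*((1/5)*3*(5 + 4*(-4))) = 2693184*((1/5)*3*(5 - 16)) = 2693184*((1/5)*3*(-11)) = 2693184*(-33/5) = -88875072/5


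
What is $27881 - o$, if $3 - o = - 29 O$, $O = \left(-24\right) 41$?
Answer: $56414$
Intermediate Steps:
$O = -984$
$o = -28533$ ($o = 3 - \left(-29\right) \left(-984\right) = 3 - 28536 = -28533$)
$27881 - o = 27881 - -28533 = 27881 + 28533 = 56414$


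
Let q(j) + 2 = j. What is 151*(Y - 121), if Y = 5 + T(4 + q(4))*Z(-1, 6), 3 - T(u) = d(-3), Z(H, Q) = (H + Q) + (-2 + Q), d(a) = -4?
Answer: -8003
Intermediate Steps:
q(j) = -2 + j
Z(H, Q) = -2 + H + 2*Q
T(u) = 7 (T(u) = 3 - 1*(-4) = 3 + 4 = 7)
Y = 68 (Y = 5 + 7*(-2 - 1 + 2*6) = 5 + 7*(-2 - 1 + 12) = 5 + 7*9 = 5 + 63 = 68)
151*(Y - 121) = 151*(68 - 121) = 151*(-53) = -8003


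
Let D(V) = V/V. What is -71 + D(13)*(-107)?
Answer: -178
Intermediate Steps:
D(V) = 1
-71 + D(13)*(-107) = -71 + 1*(-107) = -71 - 107 = -178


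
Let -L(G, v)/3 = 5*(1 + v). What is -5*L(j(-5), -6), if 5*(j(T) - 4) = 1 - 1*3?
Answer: -375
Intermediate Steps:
j(T) = 18/5 (j(T) = 4 + (1 - 1*3)/5 = 4 + (1 - 3)/5 = 4 + (⅕)*(-2) = 4 - ⅖ = 18/5)
L(G, v) = -15 - 15*v (L(G, v) = -15*(1 + v) = -3*(5 + 5*v) = -15 - 15*v)
-5*L(j(-5), -6) = -5*(-15 - 15*(-6)) = -5*(-15 + 90) = -5*75 = -375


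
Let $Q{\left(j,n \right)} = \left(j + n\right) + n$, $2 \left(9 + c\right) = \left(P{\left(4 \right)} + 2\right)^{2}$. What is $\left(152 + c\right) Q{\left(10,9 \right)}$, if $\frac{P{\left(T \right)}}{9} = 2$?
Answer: $9604$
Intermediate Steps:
$P{\left(T \right)} = 18$ ($P{\left(T \right)} = 9 \cdot 2 = 18$)
$c = 191$ ($c = -9 + \frac{\left(18 + 2\right)^{2}}{2} = -9 + \frac{20^{2}}{2} = -9 + \frac{1}{2} \cdot 400 = -9 + 200 = 191$)
$Q{\left(j,n \right)} = j + 2 n$
$\left(152 + c\right) Q{\left(10,9 \right)} = \left(152 + 191\right) \left(10 + 2 \cdot 9\right) = 343 \left(10 + 18\right) = 343 \cdot 28 = 9604$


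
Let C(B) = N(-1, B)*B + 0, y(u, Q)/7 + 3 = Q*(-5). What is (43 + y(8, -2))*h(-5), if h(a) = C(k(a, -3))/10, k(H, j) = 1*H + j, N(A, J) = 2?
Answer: -736/5 ≈ -147.20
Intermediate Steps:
k(H, j) = H + j
y(u, Q) = -21 - 35*Q (y(u, Q) = -21 + 7*(Q*(-5)) = -21 + 7*(-5*Q) = -21 - 35*Q)
C(B) = 2*B (C(B) = 2*B + 0 = 2*B)
h(a) = -3/5 + a/5 (h(a) = (2*(a - 3))/10 = (2*(-3 + a))*(1/10) = (-6 + 2*a)*(1/10) = -3/5 + a/5)
(43 + y(8, -2))*h(-5) = (43 + (-21 - 35*(-2)))*(-3/5 + (1/5)*(-5)) = (43 + (-21 + 70))*(-3/5 - 1) = (43 + 49)*(-8/5) = 92*(-8/5) = -736/5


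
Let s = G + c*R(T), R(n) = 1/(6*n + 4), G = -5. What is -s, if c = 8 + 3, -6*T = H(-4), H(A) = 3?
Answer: -6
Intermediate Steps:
T = -½ (T = -⅙*3 = -½ ≈ -0.50000)
c = 11
R(n) = 1/(4 + 6*n)
s = 6 (s = -5 + 11*(1/(2*(2 + 3*(-½)))) = -5 + 11*(1/(2*(2 - 3/2))) = -5 + 11*(1/(2*(½))) = -5 + 11*((½)*2) = -5 + 11*1 = -5 + 11 = 6)
-s = -1*6 = -6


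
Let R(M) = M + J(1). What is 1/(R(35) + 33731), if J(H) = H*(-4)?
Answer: 1/33762 ≈ 2.9619e-5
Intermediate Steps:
J(H) = -4*H
R(M) = -4 + M (R(M) = M - 4*1 = M - 4 = -4 + M)
1/(R(35) + 33731) = 1/((-4 + 35) + 33731) = 1/(31 + 33731) = 1/33762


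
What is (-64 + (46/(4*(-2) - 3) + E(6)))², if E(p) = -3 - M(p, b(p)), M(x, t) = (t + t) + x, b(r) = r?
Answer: 962361/121 ≈ 7953.4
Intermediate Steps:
M(x, t) = x + 2*t (M(x, t) = 2*t + x = x + 2*t)
E(p) = -3 - 3*p (E(p) = -3 - (p + 2*p) = -3 - 3*p)
(-64 + (46/(4*(-2) - 3) + E(6)))² = (-64 + (46/(4*(-2) - 3) + (-3 - 3*6)))² = (-64 + (46/(-8 - 3) + (-3 - 18)))² = (-64 + (46/(-11) - 21))² = (-64 + (46*(-1/11) - 21))² = (-64 + (-46/11 - 21))² = (-64 - 277/11)² = (-981/11)² = 962361/121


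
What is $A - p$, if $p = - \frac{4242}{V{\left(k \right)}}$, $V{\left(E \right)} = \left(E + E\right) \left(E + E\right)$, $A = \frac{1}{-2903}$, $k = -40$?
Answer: $\frac{6154063}{9289600} \approx 0.66247$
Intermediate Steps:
$A = - \frac{1}{2903} \approx -0.00034447$
$V{\left(E \right)} = 4 E^{2}$ ($V{\left(E \right)} = 2 E 2 E = 4 E^{2}$)
$p = - \frac{2121}{3200}$ ($p = - \frac{4242}{4 \left(-40\right)^{2}} = - \frac{4242}{4 \cdot 1600} = - \frac{4242}{6400} = \left(-4242\right) \frac{1}{6400} = - \frac{2121}{3200} \approx -0.66281$)
$A - p = - \frac{1}{2903} - - \frac{2121}{3200} = - \frac{1}{2903} + \frac{2121}{3200} = \frac{6154063}{9289600}$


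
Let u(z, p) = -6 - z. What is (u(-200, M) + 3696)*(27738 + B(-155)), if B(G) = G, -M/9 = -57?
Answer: 107297870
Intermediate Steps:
M = 513 (M = -9*(-57) = 513)
(u(-200, M) + 3696)*(27738 + B(-155)) = ((-6 - 1*(-200)) + 3696)*(27738 - 155) = ((-6 + 200) + 3696)*27583 = (194 + 3696)*27583 = 3890*27583 = 107297870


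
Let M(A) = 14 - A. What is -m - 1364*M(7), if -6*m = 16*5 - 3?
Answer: -57211/6 ≈ -9535.2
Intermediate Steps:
m = -77/6 (m = -(16*5 - 3)/6 = -(80 - 3)/6 = -⅙*77 = -77/6 ≈ -12.833)
-m - 1364*M(7) = -1*(-77/6) - 1364*(14 - 1*7) = 77/6 - 1364*(14 - 7) = 77/6 - 1364*7 = 77/6 - 9548 = -57211/6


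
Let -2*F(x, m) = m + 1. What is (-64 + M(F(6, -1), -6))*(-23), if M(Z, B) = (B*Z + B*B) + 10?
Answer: 414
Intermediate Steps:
F(x, m) = -½ - m/2 (F(x, m) = -(m + 1)/2 = -(1 + m)/2 = -½ - m/2)
M(Z, B) = 10 + B² + B*Z (M(Z, B) = (B*Z + B²) + 10 = (B² + B*Z) + 10 = 10 + B² + B*Z)
(-64 + M(F(6, -1), -6))*(-23) = (-64 + (10 + (-6)² - 6*(-½ - ½*(-1))))*(-23) = (-64 + (10 + 36 - 6*(-½ + ½)))*(-23) = (-64 + (10 + 36 - 6*0))*(-23) = (-64 + (10 + 36 + 0))*(-23) = (-64 + 46)*(-23) = -18*(-23) = 414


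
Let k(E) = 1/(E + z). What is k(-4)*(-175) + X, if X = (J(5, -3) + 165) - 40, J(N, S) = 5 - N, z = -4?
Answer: 1175/8 ≈ 146.88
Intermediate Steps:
X = 125 (X = ((5 - 1*5) + 165) - 40 = ((5 - 5) + 165) - 40 = (0 + 165) - 40 = 165 - 40 = 125)
k(E) = 1/(-4 + E) (k(E) = 1/(E - 4) = 1/(-4 + E))
k(-4)*(-175) + X = -175/(-4 - 4) + 125 = -175/(-8) + 125 = -1/8*(-175) + 125 = 175/8 + 125 = 1175/8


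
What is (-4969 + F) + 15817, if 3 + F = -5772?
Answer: 5073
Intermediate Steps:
F = -5775 (F = -3 - 5772 = -5775)
(-4969 + F) + 15817 = (-4969 - 5775) + 15817 = -10744 + 15817 = 5073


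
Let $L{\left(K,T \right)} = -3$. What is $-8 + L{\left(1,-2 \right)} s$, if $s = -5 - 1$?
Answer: $10$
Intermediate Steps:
$s = -6$
$-8 + L{\left(1,-2 \right)} s = -8 - -18 = -8 + 18 = 10$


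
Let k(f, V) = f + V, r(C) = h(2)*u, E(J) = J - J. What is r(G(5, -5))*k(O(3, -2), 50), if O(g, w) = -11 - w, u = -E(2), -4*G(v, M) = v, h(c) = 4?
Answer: 0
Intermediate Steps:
E(J) = 0
G(v, M) = -v/4
u = 0 (u = -1*0 = 0)
r(C) = 0 (r(C) = 4*0 = 0)
k(f, V) = V + f
r(G(5, -5))*k(O(3, -2), 50) = 0*(50 + (-11 - 1*(-2))) = 0*(50 + (-11 + 2)) = 0*(50 - 9) = 0*41 = 0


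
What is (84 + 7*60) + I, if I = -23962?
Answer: -23458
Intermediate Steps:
(84 + 7*60) + I = (84 + 7*60) - 23962 = (84 + 420) - 23962 = 504 - 23962 = -23458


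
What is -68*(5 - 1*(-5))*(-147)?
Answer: 99960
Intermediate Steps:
-68*(5 - 1*(-5))*(-147) = -68*(5 + 5)*(-147) = -68*10*(-147) = -680*(-147) = 99960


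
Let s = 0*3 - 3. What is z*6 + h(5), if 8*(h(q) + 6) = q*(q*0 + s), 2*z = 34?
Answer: 753/8 ≈ 94.125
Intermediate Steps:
z = 17 (z = (½)*34 = 17)
s = -3 (s = 0 - 3 = -3)
h(q) = -6 - 3*q/8 (h(q) = -6 + (q*(q*0 - 3))/8 = -6 + (q*(0 - 3))/8 = -6 + (q*(-3))/8 = -6 + (-3*q)/8 = -6 - 3*q/8)
z*6 + h(5) = 17*6 + (-6 - 3/8*5) = 102 + (-6 - 15/8) = 102 - 63/8 = 753/8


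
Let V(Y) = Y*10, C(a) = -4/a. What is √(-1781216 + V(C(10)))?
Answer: 2*I*√445305 ≈ 1334.6*I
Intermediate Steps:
V(Y) = 10*Y
√(-1781216 + V(C(10))) = √(-1781216 + 10*(-4/10)) = √(-1781216 + 10*(-4*⅒)) = √(-1781216 + 10*(-⅖)) = √(-1781216 - 4) = √(-1781220) = 2*I*√445305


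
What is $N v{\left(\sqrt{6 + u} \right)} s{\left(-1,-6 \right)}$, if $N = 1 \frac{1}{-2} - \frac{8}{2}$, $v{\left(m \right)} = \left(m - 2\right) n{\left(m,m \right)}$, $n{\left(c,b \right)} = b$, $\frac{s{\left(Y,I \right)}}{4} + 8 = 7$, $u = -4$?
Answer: $36 - 36 \sqrt{2} \approx -14.912$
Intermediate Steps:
$s{\left(Y,I \right)} = -4$ ($s{\left(Y,I \right)} = -32 + 4 \cdot 7 = -32 + 28 = -4$)
$v{\left(m \right)} = m \left(-2 + m\right)$ ($v{\left(m \right)} = \left(m - 2\right) m = \left(-2 + m\right) m = m \left(-2 + m\right)$)
$N = - \frac{9}{2}$ ($N = 1 \left(- \frac{1}{2}\right) - 4 = - \frac{1}{2} - 4 = - \frac{9}{2} \approx -4.5$)
$N v{\left(\sqrt{6 + u} \right)} s{\left(-1,-6 \right)} = - \frac{9 \sqrt{6 - 4} \left(-2 + \sqrt{6 - 4}\right)}{2} \left(-4\right) = - \frac{9 \sqrt{2} \left(-2 + \sqrt{2}\right)}{2} \left(-4\right) = 18 \sqrt{2} \left(-2 + \sqrt{2}\right)$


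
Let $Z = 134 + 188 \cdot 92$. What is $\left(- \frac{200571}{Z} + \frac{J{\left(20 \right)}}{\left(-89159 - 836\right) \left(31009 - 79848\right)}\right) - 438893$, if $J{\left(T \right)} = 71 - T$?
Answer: $- \frac{64046185479814767}{145922824726} \approx -4.389 \cdot 10^{5}$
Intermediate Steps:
$Z = 17430$ ($Z = 134 + 17296 = 17430$)
$\left(- \frac{200571}{Z} + \frac{J{\left(20 \right)}}{\left(-89159 - 836\right) \left(31009 - 79848\right)}\right) - 438893 = \left(- \frac{200571}{17430} + \frac{71 - 20}{\left(-89159 - 836\right) \left(31009 - 79848\right)}\right) - 438893 = \left(\left(-200571\right) \frac{1}{17430} + \frac{71 - 20}{\left(-89995\right) \left(-48839\right)}\right) - 438893 = \left(- \frac{9551}{830} + \frac{51}{4395265805}\right) - 438893 = - \frac{1679167346449}{145922824726} - 438893 = - \frac{64046185479814767}{145922824726}$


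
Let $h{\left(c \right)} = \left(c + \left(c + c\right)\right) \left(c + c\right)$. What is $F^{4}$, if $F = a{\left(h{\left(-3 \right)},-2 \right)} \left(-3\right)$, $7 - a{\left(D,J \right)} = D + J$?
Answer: $332150625$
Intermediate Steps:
$h{\left(c \right)} = 6 c^{2}$ ($h{\left(c \right)} = \left(c + 2 c\right) 2 c = 3 c 2 c = 6 c^{2}$)
$a{\left(D,J \right)} = 7 - D - J$ ($a{\left(D,J \right)} = 7 - \left(D + J\right) = 7 - D - J$)
$F = 135$ ($F = \left(7 - 6 \left(-3\right)^{2} - -2\right) \left(-3\right) = \left(7 - 6 \cdot 9 + 2\right) \left(-3\right) = \left(7 - 54 + 2\right) \left(-3\right) = \left(-45\right) \left(-3\right) = 135$)
$F^{4} = 135^{4} = 332150625$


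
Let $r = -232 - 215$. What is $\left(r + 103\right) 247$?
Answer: $-84968$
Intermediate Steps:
$r = -447$
$\left(r + 103\right) 247 = \left(-447 + 103\right) 247 = \left(-344\right) 247 = -84968$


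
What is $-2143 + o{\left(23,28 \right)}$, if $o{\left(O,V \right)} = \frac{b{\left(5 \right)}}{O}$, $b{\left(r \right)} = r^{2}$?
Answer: $- \frac{49264}{23} \approx -2141.9$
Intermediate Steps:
$o{\left(O,V \right)} = \frac{25}{O}$ ($o{\left(O,V \right)} = \frac{5^{2}}{O} = \frac{25}{O}$)
$-2143 + o{\left(23,28 \right)} = -2143 + \frac{25}{23} = - \frac{49264}{23}$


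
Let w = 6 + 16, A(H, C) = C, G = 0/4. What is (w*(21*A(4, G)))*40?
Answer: 0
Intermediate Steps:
G = 0 (G = 0*(1/4) = 0)
w = 22
(w*(21*A(4, G)))*40 = (22*(21*0))*40 = (22*0)*40 = 0*40 = 0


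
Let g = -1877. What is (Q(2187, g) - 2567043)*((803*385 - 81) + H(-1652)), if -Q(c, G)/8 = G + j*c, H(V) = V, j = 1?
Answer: -789927899706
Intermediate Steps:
Q(c, G) = -8*G - 8*c (Q(c, G) = -8*(G + 1*c) = -8*(G + c) = -8*G - 8*c)
(Q(2187, g) - 2567043)*((803*385 - 81) + H(-1652)) = ((-8*(-1877) - 8*2187) - 2567043)*((803*385 - 81) - 1652) = ((15016 - 17496) - 2567043)*((309155 - 81) - 1652) = (-2480 - 2567043)*(309074 - 1652) = -2569523*307422 = -789927899706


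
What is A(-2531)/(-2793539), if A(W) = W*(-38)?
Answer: -96178/2793539 ≈ -0.034429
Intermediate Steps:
A(W) = -38*W
A(-2531)/(-2793539) = -38*(-2531)/(-2793539) = 96178*(-1/2793539) = -96178/2793539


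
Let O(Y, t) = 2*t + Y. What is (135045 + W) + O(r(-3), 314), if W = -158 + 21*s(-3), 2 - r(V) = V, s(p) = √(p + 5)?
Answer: 135520 + 21*√2 ≈ 1.3555e+5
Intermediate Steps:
s(p) = √(5 + p)
r(V) = 2 - V
W = -158 + 21*√2 (W = -158 + 21*√(5 - 3) = -158 + 21*√2 ≈ -128.30)
O(Y, t) = Y + 2*t
(135045 + W) + O(r(-3), 314) = (135045 + (-158 + 21*√2)) + ((2 - 1*(-3)) + 2*314) = (134887 + 21*√2) + ((2 + 3) + 628) = (134887 + 21*√2) + (5 + 628) = (134887 + 21*√2) + 633 = 135520 + 21*√2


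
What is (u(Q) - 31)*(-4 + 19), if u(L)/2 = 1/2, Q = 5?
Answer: -450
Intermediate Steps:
u(L) = 1 (u(L) = 2/2 = 2*(½) = 1)
(u(Q) - 31)*(-4 + 19) = (1 - 31)*(-4 + 19) = -30*15 = -450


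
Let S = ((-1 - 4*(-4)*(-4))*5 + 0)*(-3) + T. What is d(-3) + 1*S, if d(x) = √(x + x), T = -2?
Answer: 973 + I*√6 ≈ 973.0 + 2.4495*I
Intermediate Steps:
d(x) = √2*√x (d(x) = √(2*x) = √2*√x)
S = 973 (S = ((-1 - 4*(-4)*(-4))*5 + 0)*(-3) - 2 = ((-1 + 16*(-4))*5 + 0)*(-3) - 2 = ((-1 - 64)*5 + 0)*(-3) - 2 = (-65*5 + 0)*(-3) - 2 = (-325 + 0)*(-3) - 2 = -325*(-3) - 2 = 975 - 2 = 973)
d(-3) + 1*S = √2*√(-3) + 1*973 = √2*(I*√3) + 973 = I*√6 + 973 = 973 + I*√6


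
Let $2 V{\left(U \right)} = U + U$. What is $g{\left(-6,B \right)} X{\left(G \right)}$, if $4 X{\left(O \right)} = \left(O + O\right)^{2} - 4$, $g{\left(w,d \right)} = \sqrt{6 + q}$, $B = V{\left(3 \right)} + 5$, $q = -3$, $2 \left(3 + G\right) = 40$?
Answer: $288 \sqrt{3} \approx 498.83$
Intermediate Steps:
$G = 17$ ($G = -3 + \frac{1}{2} \cdot 40 = -3 + 20 = 17$)
$V{\left(U \right)} = U$ ($V{\left(U \right)} = \frac{U + U}{2} = \frac{2 U}{2} = U$)
$B = 8$ ($B = 3 + 5 = 8$)
$g{\left(w,d \right)} = \sqrt{3}$ ($g{\left(w,d \right)} = \sqrt{6 - 3} = \sqrt{3}$)
$X{\left(O \right)} = -1 + O^{2}$ ($X{\left(O \right)} = \frac{\left(O + O\right)^{2} - 4}{4} = \frac{\left(2 O\right)^{2} - 4}{4} = \frac{4 O^{2} - 4}{4} = \frac{-4 + 4 O^{2}}{4} = -1 + O^{2}$)
$g{\left(-6,B \right)} X{\left(G \right)} = \sqrt{3} \left(-1 + 17^{2}\right) = \sqrt{3} \left(-1 + 289\right) = \sqrt{3} \cdot 288 = 288 \sqrt{3}$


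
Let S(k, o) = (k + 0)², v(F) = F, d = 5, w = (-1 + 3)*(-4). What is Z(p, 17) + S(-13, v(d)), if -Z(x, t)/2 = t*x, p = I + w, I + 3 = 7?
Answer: 305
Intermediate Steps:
I = 4 (I = -3 + 7 = 4)
w = -8 (w = 2*(-4) = -8)
S(k, o) = k²
p = -4 (p = 4 - 8 = -4)
Z(x, t) = -2*t*x
Z(p, 17) + S(-13, v(d)) = -2*17*(-4) + (-13)² = 136 + 169 = 305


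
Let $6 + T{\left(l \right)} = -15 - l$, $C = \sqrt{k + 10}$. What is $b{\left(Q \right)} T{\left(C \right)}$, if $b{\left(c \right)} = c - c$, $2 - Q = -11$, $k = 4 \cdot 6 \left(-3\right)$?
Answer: $0$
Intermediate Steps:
$k = -72$ ($k = 24 \left(-3\right) = -72$)
$Q = 13$ ($Q = 2 - -11 = 2 + 11 = 13$)
$b{\left(c \right)} = 0$
$C = i \sqrt{62}$ ($C = \sqrt{-72 + 10} = \sqrt{-62} = i \sqrt{62} \approx 7.874 i$)
$T{\left(l \right)} = -21 - l$ ($T{\left(l \right)} = -6 - \left(15 + l\right) = -21 - l$)
$b{\left(Q \right)} T{\left(C \right)} = 0 \left(-21 - i \sqrt{62}\right) = 0$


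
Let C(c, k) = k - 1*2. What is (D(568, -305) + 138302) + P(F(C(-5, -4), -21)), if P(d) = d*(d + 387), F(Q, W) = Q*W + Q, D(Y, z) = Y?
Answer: 199710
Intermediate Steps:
C(c, k) = -2 + k (C(c, k) = k - 2 = -2 + k)
F(Q, W) = Q + Q*W
P(d) = d*(387 + d)
(D(568, -305) + 138302) + P(F(C(-5, -4), -21)) = (568 + 138302) + ((-2 - 4)*(1 - 21))*(387 + (-2 - 4)*(1 - 21)) = 138870 + (-6*(-20))*(387 - 6*(-20)) = 138870 + 120*(387 + 120) = 138870 + 120*507 = 138870 + 60840 = 199710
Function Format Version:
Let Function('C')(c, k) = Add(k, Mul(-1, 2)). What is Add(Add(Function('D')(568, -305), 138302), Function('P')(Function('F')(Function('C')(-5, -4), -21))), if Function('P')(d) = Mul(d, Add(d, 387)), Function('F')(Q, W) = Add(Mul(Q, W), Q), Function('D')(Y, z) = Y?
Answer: 199710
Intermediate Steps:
Function('C')(c, k) = Add(-2, k) (Function('C')(c, k) = Add(k, -2) = Add(-2, k))
Function('F')(Q, W) = Add(Q, Mul(Q, W))
Function('P')(d) = Mul(d, Add(387, d))
Add(Add(Function('D')(568, -305), 138302), Function('P')(Function('F')(Function('C')(-5, -4), -21))) = Add(Add(568, 138302), Mul(Mul(Add(-2, -4), Add(1, -21)), Add(387, Mul(Add(-2, -4), Add(1, -21))))) = Add(138870, Mul(Mul(-6, -20), Add(387, Mul(-6, -20)))) = Add(138870, Mul(120, Add(387, 120))) = Add(138870, Mul(120, 507)) = Add(138870, 60840) = 199710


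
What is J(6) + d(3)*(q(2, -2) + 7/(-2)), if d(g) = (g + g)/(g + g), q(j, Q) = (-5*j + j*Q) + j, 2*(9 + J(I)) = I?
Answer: -43/2 ≈ -21.500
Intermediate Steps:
J(I) = -9 + I/2
q(j, Q) = -4*j + Q*j (q(j, Q) = (-5*j + Q*j) + j = -4*j + Q*j)
d(g) = 1 (d(g) = (2*g)/((2*g)) = (2*g)*(1/(2*g)) = 1)
J(6) + d(3)*(q(2, -2) + 7/(-2)) = (-9 + (½)*6) + 1*(2*(-4 - 2) + 7/(-2)) = (-9 + 3) + 1*(2*(-6) + 7*(-½)) = -6 + 1*(-12 - 7/2) = -6 + 1*(-31/2) = -6 - 31/2 = -43/2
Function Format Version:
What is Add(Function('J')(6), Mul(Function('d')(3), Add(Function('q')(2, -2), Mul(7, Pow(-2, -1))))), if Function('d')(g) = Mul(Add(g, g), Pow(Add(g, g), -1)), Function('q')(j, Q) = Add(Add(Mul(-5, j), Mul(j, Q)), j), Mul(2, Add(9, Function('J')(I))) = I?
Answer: Rational(-43, 2) ≈ -21.500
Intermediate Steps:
Function('J')(I) = Add(-9, Mul(Rational(1, 2), I))
Function('q')(j, Q) = Add(Mul(-4, j), Mul(Q, j)) (Function('q')(j, Q) = Add(Add(Mul(-5, j), Mul(Q, j)), j) = Add(Mul(-4, j), Mul(Q, j)))
Function('d')(g) = 1 (Function('d')(g) = Mul(Mul(2, g), Pow(Mul(2, g), -1)) = Mul(Mul(2, g), Mul(Rational(1, 2), Pow(g, -1))) = 1)
Add(Function('J')(6), Mul(Function('d')(3), Add(Function('q')(2, -2), Mul(7, Pow(-2, -1))))) = Add(Add(-9, Mul(Rational(1, 2), 6)), Mul(1, Add(Mul(2, Add(-4, -2)), Mul(7, Pow(-2, -1))))) = Add(Add(-9, 3), Mul(1, Add(Mul(2, -6), Mul(7, Rational(-1, 2))))) = Add(-6, Mul(1, Add(-12, Rational(-7, 2)))) = Add(-6, Mul(1, Rational(-31, 2))) = Add(-6, Rational(-31, 2)) = Rational(-43, 2)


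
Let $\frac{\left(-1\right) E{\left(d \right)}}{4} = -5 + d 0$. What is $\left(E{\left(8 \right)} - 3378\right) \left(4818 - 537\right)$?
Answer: $-14375598$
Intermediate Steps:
$E{\left(d \right)} = 20$ ($E{\left(d \right)} = - 4 \left(-5 + d 0\right) = - 4 \left(-5 + 0\right) = \left(-4\right) \left(-5\right) = 20$)
$\left(E{\left(8 \right)} - 3378\right) \left(4818 - 537\right) = \left(20 - 3378\right) \left(4818 - 537\right) = \left(-3358\right) 4281 = -14375598$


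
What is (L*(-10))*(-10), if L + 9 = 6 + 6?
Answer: 300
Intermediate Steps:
L = 3 (L = -9 + (6 + 6) = -9 + 12 = 3)
(L*(-10))*(-10) = (3*(-10))*(-10) = -30*(-10) = 300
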